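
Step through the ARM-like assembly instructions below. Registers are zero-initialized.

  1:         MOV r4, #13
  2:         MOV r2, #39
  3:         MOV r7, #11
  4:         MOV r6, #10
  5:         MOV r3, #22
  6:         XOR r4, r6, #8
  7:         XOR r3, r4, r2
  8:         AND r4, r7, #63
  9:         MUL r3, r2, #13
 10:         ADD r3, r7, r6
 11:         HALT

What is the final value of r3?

21

r4=13
r2=39
r7=11
r6=10
r3=22
r4=10^8=2
r3=2^39=37
r4=11&63=11
r3=39*13=507
r3=11+10=21
halt.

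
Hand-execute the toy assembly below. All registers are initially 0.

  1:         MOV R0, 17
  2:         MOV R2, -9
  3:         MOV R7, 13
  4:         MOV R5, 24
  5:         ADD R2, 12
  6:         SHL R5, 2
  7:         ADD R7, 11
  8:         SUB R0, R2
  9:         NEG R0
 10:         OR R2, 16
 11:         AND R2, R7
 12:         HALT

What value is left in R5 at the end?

after MOV R0, 17: R0=17
after MOV R2, -9: R2=-9
after MOV R7, 13: R7=13
after MOV R5, 24: R5=24
after ADD R2, 12: R2=(-9)+12=3
after SHL R5, 2: R5=24<<2=96
after ADD R7, 11: R7=13+11=24
after SUB R0, R2: R0=17-3=14
after NEG R0: R0=-(14)=-14
after OR R2, 16: R2=3|16=19
after AND R2, R7: R2=19&24=16
halt.

96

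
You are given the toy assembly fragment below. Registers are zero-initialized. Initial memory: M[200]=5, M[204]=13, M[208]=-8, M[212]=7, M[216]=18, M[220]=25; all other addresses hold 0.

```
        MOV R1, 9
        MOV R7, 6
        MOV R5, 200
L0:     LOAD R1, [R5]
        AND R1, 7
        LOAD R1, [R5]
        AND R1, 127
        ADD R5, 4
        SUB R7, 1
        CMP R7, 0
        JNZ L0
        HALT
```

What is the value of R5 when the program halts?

224

after MOV R1, 9: R1=9
after MOV R7, 6: R7=6
after MOV R5, 200: R5=200
after LOAD R1, [R5]: R1=M[200]=5
after AND R1, 7: R1=5&7=5
after LOAD R1, [R5]: R1=M[200]=5
after AND R1, 127: R1=5&127=5
after ADD R5, 4: R5=200+4=204
after SUB R7, 1: R7=6-1=5
CMP R7, 0  (cmp 5,0)
JNZ L0: taken
after LOAD R1, [R5]: R1=M[204]=13
after AND R1, 7: R1=13&7=5
after LOAD R1, [R5]: R1=M[204]=13
after AND R1, 127: R1=13&127=13
after ADD R5, 4: R5=204+4=208
after SUB R7, 1: R7=5-1=4
CMP R7, 0  (cmp 4,0)
JNZ L0: taken
after LOAD R1, [R5]: R1=M[208]=-8
after AND R1, 7: R1=(-8)&7=0
after LOAD R1, [R5]: R1=M[208]=-8
after AND R1, 127: R1=(-8)&127=120
after ADD R5, 4: R5=208+4=212
after SUB R7, 1: R7=4-1=3
CMP R7, 0  (cmp 3,0)
JNZ L0: taken
after LOAD R1, [R5]: R1=M[212]=7
after AND R1, 7: R1=7&7=7
after LOAD R1, [R5]: R1=M[212]=7
after AND R1, 127: R1=7&127=7
after ADD R5, 4: R5=212+4=216
after SUB R7, 1: R7=3-1=2
CMP R7, 0  (cmp 2,0)
JNZ L0: taken
after LOAD R1, [R5]: R1=M[216]=18
after AND R1, 7: R1=18&7=2
after LOAD R1, [R5]: R1=M[216]=18
after AND R1, 127: R1=18&127=18
after ADD R5, 4: R5=216+4=220
after SUB R7, 1: R7=2-1=1
CMP R7, 0  (cmp 1,0)
JNZ L0: taken
after LOAD R1, [R5]: R1=M[220]=25
after AND R1, 7: R1=25&7=1
after LOAD R1, [R5]: R1=M[220]=25
after AND R1, 127: R1=25&127=25
after ADD R5, 4: R5=220+4=224
after SUB R7, 1: R7=1-1=0
CMP R7, 0  (cmp 0,0)
JNZ L0: not taken
halt.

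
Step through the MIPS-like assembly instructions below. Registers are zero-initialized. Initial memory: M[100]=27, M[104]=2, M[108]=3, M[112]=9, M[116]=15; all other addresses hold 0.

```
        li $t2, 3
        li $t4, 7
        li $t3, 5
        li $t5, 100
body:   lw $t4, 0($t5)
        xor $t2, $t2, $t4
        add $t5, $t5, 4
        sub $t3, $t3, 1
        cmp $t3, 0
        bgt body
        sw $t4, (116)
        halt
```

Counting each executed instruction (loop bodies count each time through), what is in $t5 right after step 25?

116

$t2=3
$t4=7
$t3=5
$t5=100
$t4=M[100]=27
$t2=3^27=24
$t5=100+4=104
$t3=5-1=4
cmp $t3, 0  (cmp 4,0)
bgt body: taken
$t4=M[104]=2
$t2=24^2=26
$t5=104+4=108
$t3=4-1=3
cmp $t3, 0  (cmp 3,0)
bgt body: taken
$t4=M[108]=3
$t2=26^3=25
$t5=108+4=112
$t3=3-1=2
cmp $t3, 0  (cmp 2,0)
bgt body: taken
$t4=M[112]=9
$t2=25^9=16
$t5=112+4=116
After step 25: $t5 = 116.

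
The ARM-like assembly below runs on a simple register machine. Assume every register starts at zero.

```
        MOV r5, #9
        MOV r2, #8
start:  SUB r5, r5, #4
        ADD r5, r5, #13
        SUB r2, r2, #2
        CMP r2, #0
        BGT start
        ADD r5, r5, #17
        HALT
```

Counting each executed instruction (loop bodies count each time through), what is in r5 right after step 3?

5

r5=9
r2=8
r5=9-4=5
After step 3: r5 = 5.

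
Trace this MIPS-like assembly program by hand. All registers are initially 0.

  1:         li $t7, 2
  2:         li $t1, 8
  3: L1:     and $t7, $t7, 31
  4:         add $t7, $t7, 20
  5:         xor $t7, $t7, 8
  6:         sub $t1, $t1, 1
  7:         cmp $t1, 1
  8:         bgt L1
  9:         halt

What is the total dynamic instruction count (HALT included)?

45

after li $t7, 2: $t7=2
after li $t1, 8: $t1=8
after and $t7, $t7, 31: $t7=2&31=2
after add $t7, $t7, 20: $t7=2+20=22
after xor $t7, $t7, 8: $t7=22^8=30
after sub $t1, $t1, 1: $t1=8-1=7
cmp $t1, 1  (cmp 7,1)
bgt L1: taken
after and $t7, $t7, 31: $t7=30&31=30
after add $t7, $t7, 20: $t7=30+20=50
after xor $t7, $t7, 8: $t7=50^8=58
after sub $t1, $t1, 1: $t1=7-1=6
cmp $t1, 1  (cmp 6,1)
bgt L1: taken
after and $t7, $t7, 31: $t7=58&31=26
after add $t7, $t7, 20: $t7=26+20=46
after xor $t7, $t7, 8: $t7=46^8=38
after sub $t1, $t1, 1: $t1=6-1=5
cmp $t1, 1  (cmp 5,1)
bgt L1: taken
after and $t7, $t7, 31: $t7=38&31=6
after add $t7, $t7, 20: $t7=6+20=26
after xor $t7, $t7, 8: $t7=26^8=18
after sub $t1, $t1, 1: $t1=5-1=4
cmp $t1, 1  (cmp 4,1)
bgt L1: taken
after and $t7, $t7, 31: $t7=18&31=18
after add $t7, $t7, 20: $t7=18+20=38
after xor $t7, $t7, 8: $t7=38^8=46
after sub $t1, $t1, 1: $t1=4-1=3
cmp $t1, 1  (cmp 3,1)
bgt L1: taken
after and $t7, $t7, 31: $t7=46&31=14
after add $t7, $t7, 20: $t7=14+20=34
after xor $t7, $t7, 8: $t7=34^8=42
after sub $t1, $t1, 1: $t1=3-1=2
cmp $t1, 1  (cmp 2,1)
bgt L1: taken
after and $t7, $t7, 31: $t7=42&31=10
after add $t7, $t7, 20: $t7=10+20=30
after xor $t7, $t7, 8: $t7=30^8=22
after sub $t1, $t1, 1: $t1=2-1=1
cmp $t1, 1  (cmp 1,1)
bgt L1: not taken
halt.
Total executed instructions: 45.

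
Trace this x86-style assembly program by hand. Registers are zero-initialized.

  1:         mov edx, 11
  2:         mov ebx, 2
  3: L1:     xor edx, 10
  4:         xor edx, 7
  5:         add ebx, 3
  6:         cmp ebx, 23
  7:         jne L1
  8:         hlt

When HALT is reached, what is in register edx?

edx=11
ebx=2
edx=11^10=1
edx=1^7=6
ebx=2+3=5
cmp ebx, 23  (cmp 5,23)
jne L1: taken
edx=6^10=12
edx=12^7=11
ebx=5+3=8
cmp ebx, 23  (cmp 8,23)
jne L1: taken
edx=11^10=1
edx=1^7=6
ebx=8+3=11
cmp ebx, 23  (cmp 11,23)
jne L1: taken
edx=6^10=12
edx=12^7=11
ebx=11+3=14
cmp ebx, 23  (cmp 14,23)
jne L1: taken
edx=11^10=1
edx=1^7=6
ebx=14+3=17
cmp ebx, 23  (cmp 17,23)
jne L1: taken
edx=6^10=12
edx=12^7=11
ebx=17+3=20
cmp ebx, 23  (cmp 20,23)
jne L1: taken
edx=11^10=1
edx=1^7=6
ebx=20+3=23
cmp ebx, 23  (cmp 23,23)
jne L1: not taken
halt.

6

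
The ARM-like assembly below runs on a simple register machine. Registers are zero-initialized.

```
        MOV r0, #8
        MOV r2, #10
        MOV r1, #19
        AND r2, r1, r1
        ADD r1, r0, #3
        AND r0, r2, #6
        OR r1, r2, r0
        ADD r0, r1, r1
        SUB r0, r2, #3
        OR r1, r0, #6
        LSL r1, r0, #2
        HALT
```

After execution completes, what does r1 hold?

after MOV r0, #8: r0=8
after MOV r2, #10: r2=10
after MOV r1, #19: r1=19
after AND r2, r1, r1: r2=19&19=19
after ADD r1, r0, #3: r1=8+3=11
after AND r0, r2, #6: r0=19&6=2
after OR r1, r2, r0: r1=19|2=19
after ADD r0, r1, r1: r0=19+19=38
after SUB r0, r2, #3: r0=19-3=16
after OR r1, r0, #6: r1=16|6=22
after LSL r1, r0, #2: r1=16<<2=64
halt.

64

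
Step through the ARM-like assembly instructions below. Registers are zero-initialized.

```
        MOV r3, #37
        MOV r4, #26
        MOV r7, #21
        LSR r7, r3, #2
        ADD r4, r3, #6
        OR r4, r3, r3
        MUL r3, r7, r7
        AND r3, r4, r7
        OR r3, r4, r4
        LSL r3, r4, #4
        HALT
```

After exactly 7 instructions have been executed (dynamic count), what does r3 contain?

MOV r3, #37 → r3=37
MOV r4, #26 → r4=26
MOV r7, #21 → r7=21
LSR r7, r3, #2 → r7=37>>2=9
ADD r4, r3, #6 → r4=37+6=43
OR r4, r3, r3 → r4=37|37=37
MUL r3, r7, r7 → r3=9*9=81
After step 7: r3 = 81.

81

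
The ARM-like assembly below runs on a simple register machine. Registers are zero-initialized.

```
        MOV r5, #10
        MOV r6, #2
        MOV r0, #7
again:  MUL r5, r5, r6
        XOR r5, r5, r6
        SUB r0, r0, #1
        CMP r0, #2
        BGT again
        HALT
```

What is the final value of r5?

382

after MOV r5, #10: r5=10
after MOV r6, #2: r6=2
after MOV r0, #7: r0=7
after MUL r5, r5, r6: r5=10*2=20
after XOR r5, r5, r6: r5=20^2=22
after SUB r0, r0, #1: r0=7-1=6
CMP r0, #2  (cmp 6,2)
BGT again: taken
after MUL r5, r5, r6: r5=22*2=44
after XOR r5, r5, r6: r5=44^2=46
after SUB r0, r0, #1: r0=6-1=5
CMP r0, #2  (cmp 5,2)
BGT again: taken
after MUL r5, r5, r6: r5=46*2=92
after XOR r5, r5, r6: r5=92^2=94
after SUB r0, r0, #1: r0=5-1=4
CMP r0, #2  (cmp 4,2)
BGT again: taken
after MUL r5, r5, r6: r5=94*2=188
after XOR r5, r5, r6: r5=188^2=190
after SUB r0, r0, #1: r0=4-1=3
CMP r0, #2  (cmp 3,2)
BGT again: taken
after MUL r5, r5, r6: r5=190*2=380
after XOR r5, r5, r6: r5=380^2=382
after SUB r0, r0, #1: r0=3-1=2
CMP r0, #2  (cmp 2,2)
BGT again: not taken
halt.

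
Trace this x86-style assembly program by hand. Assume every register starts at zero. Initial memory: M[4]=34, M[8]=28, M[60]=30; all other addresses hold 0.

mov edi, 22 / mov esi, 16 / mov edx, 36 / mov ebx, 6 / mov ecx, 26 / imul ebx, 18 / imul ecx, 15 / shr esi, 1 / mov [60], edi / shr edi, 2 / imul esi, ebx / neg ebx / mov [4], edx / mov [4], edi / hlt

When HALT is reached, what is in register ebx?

-108

mov edi, 22 → edi=22
mov esi, 16 → esi=16
mov edx, 36 → edx=36
mov ebx, 6 → ebx=6
mov ecx, 26 → ecx=26
imul ebx, 18 → ebx=6*18=108
imul ecx, 15 → ecx=26*15=390
shr esi, 1 → esi=16>>1=8
mov [60], edi → M[60]=22
shr edi, 2 → edi=22>>2=5
imul esi, ebx → esi=8*108=864
neg ebx → ebx=-(108)=-108
mov [4], edx → M[4]=36
mov [4], edi → M[4]=5
halt.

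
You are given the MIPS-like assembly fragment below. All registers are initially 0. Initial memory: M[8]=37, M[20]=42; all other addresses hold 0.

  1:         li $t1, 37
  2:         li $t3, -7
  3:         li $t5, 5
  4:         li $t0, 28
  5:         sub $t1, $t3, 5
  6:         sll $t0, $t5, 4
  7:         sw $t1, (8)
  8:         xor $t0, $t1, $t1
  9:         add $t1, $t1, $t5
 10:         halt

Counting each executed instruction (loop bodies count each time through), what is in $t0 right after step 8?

li $t1, 37 → $t1=37
li $t3, -7 → $t3=-7
li $t5, 5 → $t5=5
li $t0, 28 → $t0=28
sub $t1, $t3, 5 → $t1=(-7)-5=-12
sll $t0, $t5, 4 → $t0=5<<4=80
sw $t1, (8) → M[8]=-12
xor $t0, $t1, $t1 → $t0=(-12)^(-12)=0
After step 8: $t0 = 0.

0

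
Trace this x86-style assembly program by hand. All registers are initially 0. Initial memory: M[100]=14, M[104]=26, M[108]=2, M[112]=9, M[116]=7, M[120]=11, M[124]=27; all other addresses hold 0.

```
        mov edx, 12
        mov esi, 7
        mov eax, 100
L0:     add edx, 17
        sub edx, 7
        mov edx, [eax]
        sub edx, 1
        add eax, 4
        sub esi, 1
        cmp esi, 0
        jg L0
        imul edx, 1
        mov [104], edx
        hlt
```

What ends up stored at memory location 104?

edx=12
esi=7
eax=100
edx=12+17=29
edx=29-7=22
edx=M[100]=14
edx=14-1=13
eax=100+4=104
esi=7-1=6
cmp esi, 0  (cmp 6,0)
jg L0: taken
edx=13+17=30
edx=30-7=23
edx=M[104]=26
edx=26-1=25
eax=104+4=108
esi=6-1=5
cmp esi, 0  (cmp 5,0)
jg L0: taken
edx=25+17=42
edx=42-7=35
edx=M[108]=2
edx=2-1=1
eax=108+4=112
esi=5-1=4
cmp esi, 0  (cmp 4,0)
jg L0: taken
edx=1+17=18
edx=18-7=11
edx=M[112]=9
edx=9-1=8
eax=112+4=116
esi=4-1=3
cmp esi, 0  (cmp 3,0)
jg L0: taken
edx=8+17=25
edx=25-7=18
edx=M[116]=7
edx=7-1=6
eax=116+4=120
esi=3-1=2
cmp esi, 0  (cmp 2,0)
jg L0: taken
edx=6+17=23
edx=23-7=16
edx=M[120]=11
edx=11-1=10
eax=120+4=124
esi=2-1=1
cmp esi, 0  (cmp 1,0)
jg L0: taken
edx=10+17=27
edx=27-7=20
edx=M[124]=27
edx=27-1=26
eax=124+4=128
esi=1-1=0
cmp esi, 0  (cmp 0,0)
jg L0: not taken
edx=26*1=26
mov [104], edx → M[104]=26
halt.

26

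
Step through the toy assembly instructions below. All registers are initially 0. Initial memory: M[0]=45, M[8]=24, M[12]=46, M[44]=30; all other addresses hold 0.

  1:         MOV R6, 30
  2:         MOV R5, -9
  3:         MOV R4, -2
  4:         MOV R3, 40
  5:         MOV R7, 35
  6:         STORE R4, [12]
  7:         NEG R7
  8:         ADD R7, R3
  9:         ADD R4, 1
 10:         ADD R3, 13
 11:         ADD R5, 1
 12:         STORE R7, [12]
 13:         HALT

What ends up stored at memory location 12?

MOV R6, 30 → R6=30
MOV R5, -9 → R5=-9
MOV R4, -2 → R4=-2
MOV R3, 40 → R3=40
MOV R7, 35 → R7=35
STORE R4, [12] → M[12]=-2
NEG R7 → R7=-(35)=-35
ADD R7, R3 → R7=(-35)+40=5
ADD R4, 1 → R4=(-2)+1=-1
ADD R3, 13 → R3=40+13=53
ADD R5, 1 → R5=(-9)+1=-8
STORE R7, [12] → M[12]=5
halt.

5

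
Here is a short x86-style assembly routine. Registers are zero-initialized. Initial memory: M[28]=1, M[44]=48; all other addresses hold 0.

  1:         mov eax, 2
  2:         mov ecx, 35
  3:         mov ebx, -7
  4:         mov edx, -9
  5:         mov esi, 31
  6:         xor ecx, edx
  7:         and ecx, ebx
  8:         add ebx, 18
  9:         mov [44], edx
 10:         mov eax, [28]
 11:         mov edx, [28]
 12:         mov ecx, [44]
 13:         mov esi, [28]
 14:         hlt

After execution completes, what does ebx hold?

mov eax, 2 → eax=2
mov ecx, 35 → ecx=35
mov ebx, -7 → ebx=-7
mov edx, -9 → edx=-9
mov esi, 31 → esi=31
xor ecx, edx → ecx=35^(-9)=-44
and ecx, ebx → ecx=(-44)&(-7)=-48
add ebx, 18 → ebx=(-7)+18=11
mov [44], edx → M[44]=-9
mov eax, [28] → eax=M[28]=1
mov edx, [28] → edx=M[28]=1
mov ecx, [44] → ecx=M[44]=-9
mov esi, [28] → esi=M[28]=1
halt.

11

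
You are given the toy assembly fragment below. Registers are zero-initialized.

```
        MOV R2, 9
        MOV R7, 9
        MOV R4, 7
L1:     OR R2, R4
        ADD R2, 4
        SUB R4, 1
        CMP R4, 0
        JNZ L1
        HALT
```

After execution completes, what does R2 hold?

after MOV R2, 9: R2=9
after MOV R7, 9: R7=9
after MOV R4, 7: R4=7
after OR R2, R4: R2=9|7=15
after ADD R2, 4: R2=15+4=19
after SUB R4, 1: R4=7-1=6
CMP R4, 0  (cmp 6,0)
JNZ L1: taken
after OR R2, R4: R2=19|6=23
after ADD R2, 4: R2=23+4=27
after SUB R4, 1: R4=6-1=5
CMP R4, 0  (cmp 5,0)
JNZ L1: taken
after OR R2, R4: R2=27|5=31
after ADD R2, 4: R2=31+4=35
after SUB R4, 1: R4=5-1=4
CMP R4, 0  (cmp 4,0)
JNZ L1: taken
after OR R2, R4: R2=35|4=39
after ADD R2, 4: R2=39+4=43
after SUB R4, 1: R4=4-1=3
CMP R4, 0  (cmp 3,0)
JNZ L1: taken
after OR R2, R4: R2=43|3=43
after ADD R2, 4: R2=43+4=47
after SUB R4, 1: R4=3-1=2
CMP R4, 0  (cmp 2,0)
JNZ L1: taken
after OR R2, R4: R2=47|2=47
after ADD R2, 4: R2=47+4=51
after SUB R4, 1: R4=2-1=1
CMP R4, 0  (cmp 1,0)
JNZ L1: taken
after OR R2, R4: R2=51|1=51
after ADD R2, 4: R2=51+4=55
after SUB R4, 1: R4=1-1=0
CMP R4, 0  (cmp 0,0)
JNZ L1: not taken
halt.

55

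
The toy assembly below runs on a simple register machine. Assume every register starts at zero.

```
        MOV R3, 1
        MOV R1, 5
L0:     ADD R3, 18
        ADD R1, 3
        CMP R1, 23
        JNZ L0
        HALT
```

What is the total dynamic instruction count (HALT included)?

27

R3=1
R1=5
R3=1+18=19
R1=5+3=8
CMP R1, 23  (cmp 8,23)
JNZ L0: taken
R3=19+18=37
R1=8+3=11
CMP R1, 23  (cmp 11,23)
JNZ L0: taken
R3=37+18=55
R1=11+3=14
CMP R1, 23  (cmp 14,23)
JNZ L0: taken
R3=55+18=73
R1=14+3=17
CMP R1, 23  (cmp 17,23)
JNZ L0: taken
R3=73+18=91
R1=17+3=20
CMP R1, 23  (cmp 20,23)
JNZ L0: taken
R3=91+18=109
R1=20+3=23
CMP R1, 23  (cmp 23,23)
JNZ L0: not taken
halt.
Total executed instructions: 27.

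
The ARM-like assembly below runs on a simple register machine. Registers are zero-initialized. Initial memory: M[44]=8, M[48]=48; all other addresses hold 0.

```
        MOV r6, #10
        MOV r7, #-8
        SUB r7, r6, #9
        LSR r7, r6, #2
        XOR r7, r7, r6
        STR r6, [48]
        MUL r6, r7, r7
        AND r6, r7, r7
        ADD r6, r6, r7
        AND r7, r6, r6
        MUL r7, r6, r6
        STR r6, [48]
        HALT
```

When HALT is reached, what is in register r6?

MOV r6, #10 → r6=10
MOV r7, #-8 → r7=-8
SUB r7, r6, #9 → r7=10-9=1
LSR r7, r6, #2 → r7=10>>2=2
XOR r7, r7, r6 → r7=2^10=8
STR r6, [48] → M[48]=10
MUL r6, r7, r7 → r6=8*8=64
AND r6, r7, r7 → r6=8&8=8
ADD r6, r6, r7 → r6=8+8=16
AND r7, r6, r6 → r7=16&16=16
MUL r7, r6, r6 → r7=16*16=256
STR r6, [48] → M[48]=16
halt.

16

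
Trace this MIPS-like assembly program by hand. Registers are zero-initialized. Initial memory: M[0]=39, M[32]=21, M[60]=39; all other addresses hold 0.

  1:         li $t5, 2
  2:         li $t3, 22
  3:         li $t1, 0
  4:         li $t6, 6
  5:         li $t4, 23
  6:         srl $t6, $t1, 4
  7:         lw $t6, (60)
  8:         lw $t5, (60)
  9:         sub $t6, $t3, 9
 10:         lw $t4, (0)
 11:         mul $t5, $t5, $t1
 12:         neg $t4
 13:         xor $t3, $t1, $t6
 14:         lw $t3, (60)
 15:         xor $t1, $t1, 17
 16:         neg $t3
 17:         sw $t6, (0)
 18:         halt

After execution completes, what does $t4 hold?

-39

li $t5, 2 → $t5=2
li $t3, 22 → $t3=22
li $t1, 0 → $t1=0
li $t6, 6 → $t6=6
li $t4, 23 → $t4=23
srl $t6, $t1, 4 → $t6=0>>4=0
lw $t6, (60) → $t6=M[60]=39
lw $t5, (60) → $t5=M[60]=39
sub $t6, $t3, 9 → $t6=22-9=13
lw $t4, (0) → $t4=M[0]=39
mul $t5, $t5, $t1 → $t5=39*0=0
neg $t4 → $t4=-(39)=-39
xor $t3, $t1, $t6 → $t3=0^13=13
lw $t3, (60) → $t3=M[60]=39
xor $t1, $t1, 17 → $t1=0^17=17
neg $t3 → $t3=-(39)=-39
sw $t6, (0) → M[0]=13
halt.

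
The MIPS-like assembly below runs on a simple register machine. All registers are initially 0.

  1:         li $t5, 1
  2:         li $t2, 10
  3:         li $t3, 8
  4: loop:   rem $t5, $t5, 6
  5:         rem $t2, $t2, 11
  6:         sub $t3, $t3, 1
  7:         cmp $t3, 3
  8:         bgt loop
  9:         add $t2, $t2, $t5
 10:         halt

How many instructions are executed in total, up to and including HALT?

30

li $t5, 1 → $t5=1
li $t2, 10 → $t2=10
li $t3, 8 → $t3=8
rem $t5, $t5, 6 → $t5=1%6=1
rem $t2, $t2, 11 → $t2=10%11=10
sub $t3, $t3, 1 → $t3=8-1=7
cmp $t3, 3  (cmp 7,3)
bgt loop: taken
rem $t5, $t5, 6 → $t5=1%6=1
rem $t2, $t2, 11 → $t2=10%11=10
sub $t3, $t3, 1 → $t3=7-1=6
cmp $t3, 3  (cmp 6,3)
bgt loop: taken
rem $t5, $t5, 6 → $t5=1%6=1
rem $t2, $t2, 11 → $t2=10%11=10
sub $t3, $t3, 1 → $t3=6-1=5
cmp $t3, 3  (cmp 5,3)
bgt loop: taken
rem $t5, $t5, 6 → $t5=1%6=1
rem $t2, $t2, 11 → $t2=10%11=10
sub $t3, $t3, 1 → $t3=5-1=4
cmp $t3, 3  (cmp 4,3)
bgt loop: taken
rem $t5, $t5, 6 → $t5=1%6=1
rem $t2, $t2, 11 → $t2=10%11=10
sub $t3, $t3, 1 → $t3=4-1=3
cmp $t3, 3  (cmp 3,3)
bgt loop: not taken
add $t2, $t2, $t5 → $t2=10+1=11
halt.
Total executed instructions: 30.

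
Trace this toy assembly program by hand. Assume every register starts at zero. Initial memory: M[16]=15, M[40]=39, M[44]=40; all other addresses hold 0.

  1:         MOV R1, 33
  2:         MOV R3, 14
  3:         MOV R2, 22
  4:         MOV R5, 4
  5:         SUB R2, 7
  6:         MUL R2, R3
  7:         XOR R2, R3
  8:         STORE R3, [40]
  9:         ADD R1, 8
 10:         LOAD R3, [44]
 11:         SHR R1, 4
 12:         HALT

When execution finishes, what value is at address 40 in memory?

MOV R1, 33 → R1=33
MOV R3, 14 → R3=14
MOV R2, 22 → R2=22
MOV R5, 4 → R5=4
SUB R2, 7 → R2=22-7=15
MUL R2, R3 → R2=15*14=210
XOR R2, R3 → R2=210^14=220
STORE R3, [40] → M[40]=14
ADD R1, 8 → R1=33+8=41
LOAD R3, [44] → R3=M[44]=40
SHR R1, 4 → R1=41>>4=2
halt.

14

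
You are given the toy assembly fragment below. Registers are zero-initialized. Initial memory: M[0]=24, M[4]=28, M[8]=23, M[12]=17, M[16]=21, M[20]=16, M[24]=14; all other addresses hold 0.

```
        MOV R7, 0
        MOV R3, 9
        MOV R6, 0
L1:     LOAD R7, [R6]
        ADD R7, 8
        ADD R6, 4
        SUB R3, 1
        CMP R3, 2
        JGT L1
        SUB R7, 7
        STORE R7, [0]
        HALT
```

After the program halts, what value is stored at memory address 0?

15

R7=0
R3=9
R6=0
R7=M[0]=24
R7=24+8=32
R6=0+4=4
R3=9-1=8
CMP R3, 2  (cmp 8,2)
JGT L1: taken
R7=M[4]=28
R7=28+8=36
R6=4+4=8
R3=8-1=7
CMP R3, 2  (cmp 7,2)
JGT L1: taken
R7=M[8]=23
R7=23+8=31
R6=8+4=12
R3=7-1=6
CMP R3, 2  (cmp 6,2)
JGT L1: taken
R7=M[12]=17
R7=17+8=25
R6=12+4=16
R3=6-1=5
CMP R3, 2  (cmp 5,2)
JGT L1: taken
R7=M[16]=21
R7=21+8=29
R6=16+4=20
R3=5-1=4
CMP R3, 2  (cmp 4,2)
JGT L1: taken
R7=M[20]=16
R7=16+8=24
R6=20+4=24
R3=4-1=3
CMP R3, 2  (cmp 3,2)
JGT L1: taken
R7=M[24]=14
R7=14+8=22
R6=24+4=28
R3=3-1=2
CMP R3, 2  (cmp 2,2)
JGT L1: not taken
R7=22-7=15
STORE R7, [0] → M[0]=15
halt.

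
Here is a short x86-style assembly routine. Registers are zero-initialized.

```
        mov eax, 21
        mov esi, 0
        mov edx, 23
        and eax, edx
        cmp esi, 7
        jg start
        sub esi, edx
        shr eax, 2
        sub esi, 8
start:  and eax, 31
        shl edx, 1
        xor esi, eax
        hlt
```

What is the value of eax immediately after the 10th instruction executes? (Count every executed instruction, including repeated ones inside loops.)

after mov eax, 21: eax=21
after mov esi, 0: esi=0
after mov edx, 23: edx=23
after and eax, edx: eax=21&23=21
cmp esi, 7  (cmp 0,7)
jg start: not taken
after sub esi, edx: esi=0-23=-23
after shr eax, 2: eax=21>>2=5
after sub esi, 8: esi=(-23)-8=-31
after and eax, 31: eax=5&31=5
After step 10: eax = 5.

5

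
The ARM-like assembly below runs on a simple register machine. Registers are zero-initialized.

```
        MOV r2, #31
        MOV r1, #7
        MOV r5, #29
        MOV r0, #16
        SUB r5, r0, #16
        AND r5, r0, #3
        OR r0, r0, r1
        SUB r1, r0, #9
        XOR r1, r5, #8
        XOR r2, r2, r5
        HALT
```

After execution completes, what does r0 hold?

MOV r2, #31 → r2=31
MOV r1, #7 → r1=7
MOV r5, #29 → r5=29
MOV r0, #16 → r0=16
SUB r5, r0, #16 → r5=16-16=0
AND r5, r0, #3 → r5=16&3=0
OR r0, r0, r1 → r0=16|7=23
SUB r1, r0, #9 → r1=23-9=14
XOR r1, r5, #8 → r1=0^8=8
XOR r2, r2, r5 → r2=31^0=31
halt.

23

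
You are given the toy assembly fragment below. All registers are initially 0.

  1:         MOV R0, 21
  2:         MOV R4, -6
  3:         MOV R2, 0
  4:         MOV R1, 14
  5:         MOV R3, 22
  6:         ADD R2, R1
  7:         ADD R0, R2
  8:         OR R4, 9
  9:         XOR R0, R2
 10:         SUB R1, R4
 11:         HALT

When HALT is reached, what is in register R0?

R0=21
R4=-6
R2=0
R1=14
R3=22
R2=0+14=14
R0=21+14=35
R4=(-6)|9=-5
R0=35^14=45
R1=14-(-5)=19
halt.

45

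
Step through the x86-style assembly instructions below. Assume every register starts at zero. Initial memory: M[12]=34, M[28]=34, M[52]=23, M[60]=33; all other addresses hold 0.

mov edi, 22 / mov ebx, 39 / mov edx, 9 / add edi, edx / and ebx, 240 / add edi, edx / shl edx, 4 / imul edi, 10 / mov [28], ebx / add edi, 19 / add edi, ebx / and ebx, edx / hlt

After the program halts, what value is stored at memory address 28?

32

after mov edi, 22: edi=22
after mov ebx, 39: ebx=39
after mov edx, 9: edx=9
after add edi, edx: edi=22+9=31
after and ebx, 240: ebx=39&240=32
after add edi, edx: edi=31+9=40
after shl edx, 4: edx=9<<4=144
after imul edi, 10: edi=40*10=400
mov [28], ebx → M[28]=32
after add edi, 19: edi=400+19=419
after add edi, ebx: edi=419+32=451
after and ebx, edx: ebx=32&144=0
halt.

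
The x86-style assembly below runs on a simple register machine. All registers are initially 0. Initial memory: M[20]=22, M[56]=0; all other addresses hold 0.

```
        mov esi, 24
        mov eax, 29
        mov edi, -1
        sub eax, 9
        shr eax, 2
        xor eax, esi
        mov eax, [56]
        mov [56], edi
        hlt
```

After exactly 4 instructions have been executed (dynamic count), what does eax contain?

after mov esi, 24: esi=24
after mov eax, 29: eax=29
after mov edi, -1: edi=-1
after sub eax, 9: eax=29-9=20
After step 4: eax = 20.

20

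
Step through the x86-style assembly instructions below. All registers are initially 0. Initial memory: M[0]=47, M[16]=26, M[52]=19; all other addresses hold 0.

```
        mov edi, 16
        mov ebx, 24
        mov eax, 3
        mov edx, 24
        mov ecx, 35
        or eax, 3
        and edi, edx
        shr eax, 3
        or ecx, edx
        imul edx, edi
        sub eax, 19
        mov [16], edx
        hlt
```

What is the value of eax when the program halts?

-19

edi=16
ebx=24
eax=3
edx=24
ecx=35
eax=3|3=3
edi=16&24=16
eax=3>>3=0
ecx=35|24=59
edx=24*16=384
eax=0-19=-19
mov [16], edx → M[16]=384
halt.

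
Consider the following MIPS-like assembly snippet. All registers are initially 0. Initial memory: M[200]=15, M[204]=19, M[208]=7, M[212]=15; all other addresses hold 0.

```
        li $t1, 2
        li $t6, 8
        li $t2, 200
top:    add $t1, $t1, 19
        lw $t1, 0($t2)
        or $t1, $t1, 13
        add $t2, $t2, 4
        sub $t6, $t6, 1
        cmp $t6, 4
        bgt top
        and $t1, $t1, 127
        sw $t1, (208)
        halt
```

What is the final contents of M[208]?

after li $t1, 2: $t1=2
after li $t6, 8: $t6=8
after li $t2, 200: $t2=200
after add $t1, $t1, 19: $t1=2+19=21
after lw $t1, 0($t2): $t1=M[200]=15
after or $t1, $t1, 13: $t1=15|13=15
after add $t2, $t2, 4: $t2=200+4=204
after sub $t6, $t6, 1: $t6=8-1=7
cmp $t6, 4  (cmp 7,4)
bgt top: taken
after add $t1, $t1, 19: $t1=15+19=34
after lw $t1, 0($t2): $t1=M[204]=19
after or $t1, $t1, 13: $t1=19|13=31
after add $t2, $t2, 4: $t2=204+4=208
after sub $t6, $t6, 1: $t6=7-1=6
cmp $t6, 4  (cmp 6,4)
bgt top: taken
after add $t1, $t1, 19: $t1=31+19=50
after lw $t1, 0($t2): $t1=M[208]=7
after or $t1, $t1, 13: $t1=7|13=15
after add $t2, $t2, 4: $t2=208+4=212
after sub $t6, $t6, 1: $t6=6-1=5
cmp $t6, 4  (cmp 5,4)
bgt top: taken
after add $t1, $t1, 19: $t1=15+19=34
after lw $t1, 0($t2): $t1=M[212]=15
after or $t1, $t1, 13: $t1=15|13=15
after add $t2, $t2, 4: $t2=212+4=216
after sub $t6, $t6, 1: $t6=5-1=4
cmp $t6, 4  (cmp 4,4)
bgt top: not taken
after and $t1, $t1, 127: $t1=15&127=15
sw $t1, (208) → M[208]=15
halt.

15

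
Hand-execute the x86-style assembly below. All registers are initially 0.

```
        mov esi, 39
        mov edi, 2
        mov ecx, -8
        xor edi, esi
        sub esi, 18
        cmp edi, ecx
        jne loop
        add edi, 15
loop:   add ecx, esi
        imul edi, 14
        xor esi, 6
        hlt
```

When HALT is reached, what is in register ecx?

13

after mov esi, 39: esi=39
after mov edi, 2: edi=2
after mov ecx, -8: ecx=-8
after xor edi, esi: edi=2^39=37
after sub esi, 18: esi=39-18=21
cmp edi, ecx  (cmp 37,-8)
jne loop: taken
after add ecx, esi: ecx=(-8)+21=13
after imul edi, 14: edi=37*14=518
after xor esi, 6: esi=21^6=19
halt.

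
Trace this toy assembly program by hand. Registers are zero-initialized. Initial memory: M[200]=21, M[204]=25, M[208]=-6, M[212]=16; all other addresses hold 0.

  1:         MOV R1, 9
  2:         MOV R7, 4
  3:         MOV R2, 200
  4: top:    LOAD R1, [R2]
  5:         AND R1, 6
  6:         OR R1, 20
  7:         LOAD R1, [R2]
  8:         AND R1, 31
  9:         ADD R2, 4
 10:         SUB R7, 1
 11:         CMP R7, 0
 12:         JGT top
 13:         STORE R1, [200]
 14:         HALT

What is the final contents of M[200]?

16

MOV R1, 9 → R1=9
MOV R7, 4 → R7=4
MOV R2, 200 → R2=200
LOAD R1, [R2] → R1=M[200]=21
AND R1, 6 → R1=21&6=4
OR R1, 20 → R1=4|20=20
LOAD R1, [R2] → R1=M[200]=21
AND R1, 31 → R1=21&31=21
ADD R2, 4 → R2=200+4=204
SUB R7, 1 → R7=4-1=3
CMP R7, 0  (cmp 3,0)
JGT top: taken
LOAD R1, [R2] → R1=M[204]=25
AND R1, 6 → R1=25&6=0
OR R1, 20 → R1=0|20=20
LOAD R1, [R2] → R1=M[204]=25
AND R1, 31 → R1=25&31=25
ADD R2, 4 → R2=204+4=208
SUB R7, 1 → R7=3-1=2
CMP R7, 0  (cmp 2,0)
JGT top: taken
LOAD R1, [R2] → R1=M[208]=-6
AND R1, 6 → R1=(-6)&6=2
OR R1, 20 → R1=2|20=22
LOAD R1, [R2] → R1=M[208]=-6
AND R1, 31 → R1=(-6)&31=26
ADD R2, 4 → R2=208+4=212
SUB R7, 1 → R7=2-1=1
CMP R7, 0  (cmp 1,0)
JGT top: taken
LOAD R1, [R2] → R1=M[212]=16
AND R1, 6 → R1=16&6=0
OR R1, 20 → R1=0|20=20
LOAD R1, [R2] → R1=M[212]=16
AND R1, 31 → R1=16&31=16
ADD R2, 4 → R2=212+4=216
SUB R7, 1 → R7=1-1=0
CMP R7, 0  (cmp 0,0)
JGT top: not taken
STORE R1, [200] → M[200]=16
halt.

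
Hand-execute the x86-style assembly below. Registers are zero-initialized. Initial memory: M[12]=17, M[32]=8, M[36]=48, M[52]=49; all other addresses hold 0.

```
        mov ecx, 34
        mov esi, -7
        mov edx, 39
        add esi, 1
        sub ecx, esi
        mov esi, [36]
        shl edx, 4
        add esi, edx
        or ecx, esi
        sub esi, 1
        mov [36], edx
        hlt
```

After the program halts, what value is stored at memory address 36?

mov ecx, 34 → ecx=34
mov esi, -7 → esi=-7
mov edx, 39 → edx=39
add esi, 1 → esi=(-7)+1=-6
sub ecx, esi → ecx=34-(-6)=40
mov esi, [36] → esi=M[36]=48
shl edx, 4 → edx=39<<4=624
add esi, edx → esi=48+624=672
or ecx, esi → ecx=40|672=680
sub esi, 1 → esi=672-1=671
mov [36], edx → M[36]=624
halt.

624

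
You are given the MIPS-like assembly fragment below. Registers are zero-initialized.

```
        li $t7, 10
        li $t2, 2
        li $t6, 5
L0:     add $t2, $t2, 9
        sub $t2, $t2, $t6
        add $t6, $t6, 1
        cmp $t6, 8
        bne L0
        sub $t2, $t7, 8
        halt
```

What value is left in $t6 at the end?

li $t7, 10 → $t7=10
li $t2, 2 → $t2=2
li $t6, 5 → $t6=5
add $t2, $t2, 9 → $t2=2+9=11
sub $t2, $t2, $t6 → $t2=11-5=6
add $t6, $t6, 1 → $t6=5+1=6
cmp $t6, 8  (cmp 6,8)
bne L0: taken
add $t2, $t2, 9 → $t2=6+9=15
sub $t2, $t2, $t6 → $t2=15-6=9
add $t6, $t6, 1 → $t6=6+1=7
cmp $t6, 8  (cmp 7,8)
bne L0: taken
add $t2, $t2, 9 → $t2=9+9=18
sub $t2, $t2, $t6 → $t2=18-7=11
add $t6, $t6, 1 → $t6=7+1=8
cmp $t6, 8  (cmp 8,8)
bne L0: not taken
sub $t2, $t7, 8 → $t2=10-8=2
halt.

8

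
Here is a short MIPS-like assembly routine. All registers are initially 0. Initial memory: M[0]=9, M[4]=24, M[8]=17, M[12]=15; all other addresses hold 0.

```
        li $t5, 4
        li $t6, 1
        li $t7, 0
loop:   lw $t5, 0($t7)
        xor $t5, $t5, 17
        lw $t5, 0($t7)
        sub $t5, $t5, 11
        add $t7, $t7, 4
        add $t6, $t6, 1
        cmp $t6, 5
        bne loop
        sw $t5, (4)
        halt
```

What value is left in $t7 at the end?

li $t5, 4 → $t5=4
li $t6, 1 → $t6=1
li $t7, 0 → $t7=0
lw $t5, 0($t7) → $t5=M[0]=9
xor $t5, $t5, 17 → $t5=9^17=24
lw $t5, 0($t7) → $t5=M[0]=9
sub $t5, $t5, 11 → $t5=9-11=-2
add $t7, $t7, 4 → $t7=0+4=4
add $t6, $t6, 1 → $t6=1+1=2
cmp $t6, 5  (cmp 2,5)
bne loop: taken
lw $t5, 0($t7) → $t5=M[4]=24
xor $t5, $t5, 17 → $t5=24^17=9
lw $t5, 0($t7) → $t5=M[4]=24
sub $t5, $t5, 11 → $t5=24-11=13
add $t7, $t7, 4 → $t7=4+4=8
add $t6, $t6, 1 → $t6=2+1=3
cmp $t6, 5  (cmp 3,5)
bne loop: taken
lw $t5, 0($t7) → $t5=M[8]=17
xor $t5, $t5, 17 → $t5=17^17=0
lw $t5, 0($t7) → $t5=M[8]=17
sub $t5, $t5, 11 → $t5=17-11=6
add $t7, $t7, 4 → $t7=8+4=12
add $t6, $t6, 1 → $t6=3+1=4
cmp $t6, 5  (cmp 4,5)
bne loop: taken
lw $t5, 0($t7) → $t5=M[12]=15
xor $t5, $t5, 17 → $t5=15^17=30
lw $t5, 0($t7) → $t5=M[12]=15
sub $t5, $t5, 11 → $t5=15-11=4
add $t7, $t7, 4 → $t7=12+4=16
add $t6, $t6, 1 → $t6=4+1=5
cmp $t6, 5  (cmp 5,5)
bne loop: not taken
sw $t5, (4) → M[4]=4
halt.

16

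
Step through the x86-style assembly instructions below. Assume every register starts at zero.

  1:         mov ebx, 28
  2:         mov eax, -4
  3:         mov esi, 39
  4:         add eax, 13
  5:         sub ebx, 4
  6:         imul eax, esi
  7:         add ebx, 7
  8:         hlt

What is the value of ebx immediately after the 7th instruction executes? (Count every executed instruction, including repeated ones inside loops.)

mov ebx, 28 → ebx=28
mov eax, -4 → eax=-4
mov esi, 39 → esi=39
add eax, 13 → eax=(-4)+13=9
sub ebx, 4 → ebx=28-4=24
imul eax, esi → eax=9*39=351
add ebx, 7 → ebx=24+7=31
After step 7: ebx = 31.

31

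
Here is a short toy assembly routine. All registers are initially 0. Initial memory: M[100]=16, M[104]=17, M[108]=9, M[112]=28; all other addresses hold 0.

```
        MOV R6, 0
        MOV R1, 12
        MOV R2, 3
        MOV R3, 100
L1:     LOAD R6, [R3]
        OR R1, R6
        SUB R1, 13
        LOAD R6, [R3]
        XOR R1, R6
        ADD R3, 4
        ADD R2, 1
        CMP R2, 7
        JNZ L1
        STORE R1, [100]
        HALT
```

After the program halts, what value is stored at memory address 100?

-18

MOV R6, 0 → R6=0
MOV R1, 12 → R1=12
MOV R2, 3 → R2=3
MOV R3, 100 → R3=100
LOAD R6, [R3] → R6=M[100]=16
OR R1, R6 → R1=12|16=28
SUB R1, 13 → R1=28-13=15
LOAD R6, [R3] → R6=M[100]=16
XOR R1, R6 → R1=15^16=31
ADD R3, 4 → R3=100+4=104
ADD R2, 1 → R2=3+1=4
CMP R2, 7  (cmp 4,7)
JNZ L1: taken
LOAD R6, [R3] → R6=M[104]=17
OR R1, R6 → R1=31|17=31
SUB R1, 13 → R1=31-13=18
LOAD R6, [R3] → R6=M[104]=17
XOR R1, R6 → R1=18^17=3
ADD R3, 4 → R3=104+4=108
ADD R2, 1 → R2=4+1=5
CMP R2, 7  (cmp 5,7)
JNZ L1: taken
LOAD R6, [R3] → R6=M[108]=9
OR R1, R6 → R1=3|9=11
SUB R1, 13 → R1=11-13=-2
LOAD R6, [R3] → R6=M[108]=9
XOR R1, R6 → R1=(-2)^9=-9
ADD R3, 4 → R3=108+4=112
ADD R2, 1 → R2=5+1=6
CMP R2, 7  (cmp 6,7)
JNZ L1: taken
LOAD R6, [R3] → R6=M[112]=28
OR R1, R6 → R1=(-9)|28=-1
SUB R1, 13 → R1=(-1)-13=-14
LOAD R6, [R3] → R6=M[112]=28
XOR R1, R6 → R1=(-14)^28=-18
ADD R3, 4 → R3=112+4=116
ADD R2, 1 → R2=6+1=7
CMP R2, 7  (cmp 7,7)
JNZ L1: not taken
STORE R1, [100] → M[100]=-18
halt.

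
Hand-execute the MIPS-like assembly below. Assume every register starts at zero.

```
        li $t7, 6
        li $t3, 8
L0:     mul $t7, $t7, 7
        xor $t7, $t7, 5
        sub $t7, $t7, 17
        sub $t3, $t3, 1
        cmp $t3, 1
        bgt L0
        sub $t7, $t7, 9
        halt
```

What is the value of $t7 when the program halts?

li $t7, 6 → $t7=6
li $t3, 8 → $t3=8
mul $t7, $t7, 7 → $t7=6*7=42
xor $t7, $t7, 5 → $t7=42^5=47
sub $t7, $t7, 17 → $t7=47-17=30
sub $t3, $t3, 1 → $t3=8-1=7
cmp $t3, 1  (cmp 7,1)
bgt L0: taken
mul $t7, $t7, 7 → $t7=30*7=210
xor $t7, $t7, 5 → $t7=210^5=215
sub $t7, $t7, 17 → $t7=215-17=198
sub $t3, $t3, 1 → $t3=7-1=6
cmp $t3, 1  (cmp 6,1)
bgt L0: taken
mul $t7, $t7, 7 → $t7=198*7=1386
xor $t7, $t7, 5 → $t7=1386^5=1391
sub $t7, $t7, 17 → $t7=1391-17=1374
sub $t3, $t3, 1 → $t3=6-1=5
cmp $t3, 1  (cmp 5,1)
bgt L0: taken
mul $t7, $t7, 7 → $t7=1374*7=9618
xor $t7, $t7, 5 → $t7=9618^5=9623
sub $t7, $t7, 17 → $t7=9623-17=9606
sub $t3, $t3, 1 → $t3=5-1=4
cmp $t3, 1  (cmp 4,1)
bgt L0: taken
mul $t7, $t7, 7 → $t7=9606*7=67242
xor $t7, $t7, 5 → $t7=67242^5=67247
sub $t7, $t7, 17 → $t7=67247-17=67230
sub $t3, $t3, 1 → $t3=4-1=3
cmp $t3, 1  (cmp 3,1)
bgt L0: taken
mul $t7, $t7, 7 → $t7=67230*7=470610
xor $t7, $t7, 5 → $t7=470610^5=470615
sub $t7, $t7, 17 → $t7=470615-17=470598
sub $t3, $t3, 1 → $t3=3-1=2
cmp $t3, 1  (cmp 2,1)
bgt L0: taken
mul $t7, $t7, 7 → $t7=470598*7=3294186
xor $t7, $t7, 5 → $t7=3294186^5=3294191
sub $t7, $t7, 17 → $t7=3294191-17=3294174
sub $t3, $t3, 1 → $t3=2-1=1
cmp $t3, 1  (cmp 1,1)
bgt L0: not taken
sub $t7, $t7, 9 → $t7=3294174-9=3294165
halt.

3294165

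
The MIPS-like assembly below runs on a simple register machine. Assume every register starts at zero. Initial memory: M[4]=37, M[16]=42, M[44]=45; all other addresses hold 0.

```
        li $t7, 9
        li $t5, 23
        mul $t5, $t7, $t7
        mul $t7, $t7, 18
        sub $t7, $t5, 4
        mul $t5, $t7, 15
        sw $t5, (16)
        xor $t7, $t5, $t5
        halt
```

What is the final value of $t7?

after li $t7, 9: $t7=9
after li $t5, 23: $t5=23
after mul $t5, $t7, $t7: $t5=9*9=81
after mul $t7, $t7, 18: $t7=9*18=162
after sub $t7, $t5, 4: $t7=81-4=77
after mul $t5, $t7, 15: $t5=77*15=1155
sw $t5, (16) → M[16]=1155
after xor $t7, $t5, $t5: $t7=1155^1155=0
halt.

0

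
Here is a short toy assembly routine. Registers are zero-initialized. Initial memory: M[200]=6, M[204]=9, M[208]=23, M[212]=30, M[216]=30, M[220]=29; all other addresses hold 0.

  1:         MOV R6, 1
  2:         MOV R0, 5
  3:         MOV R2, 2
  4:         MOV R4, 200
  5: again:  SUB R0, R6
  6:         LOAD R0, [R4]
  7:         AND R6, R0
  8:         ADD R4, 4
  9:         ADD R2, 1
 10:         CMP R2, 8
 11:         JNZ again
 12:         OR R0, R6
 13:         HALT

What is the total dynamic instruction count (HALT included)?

MOV R6, 1 → R6=1
MOV R0, 5 → R0=5
MOV R2, 2 → R2=2
MOV R4, 200 → R4=200
SUB R0, R6 → R0=5-1=4
LOAD R0, [R4] → R0=M[200]=6
AND R6, R0 → R6=1&6=0
ADD R4, 4 → R4=200+4=204
ADD R2, 1 → R2=2+1=3
CMP R2, 8  (cmp 3,8)
JNZ again: taken
SUB R0, R6 → R0=6-0=6
LOAD R0, [R4] → R0=M[204]=9
AND R6, R0 → R6=0&9=0
ADD R4, 4 → R4=204+4=208
ADD R2, 1 → R2=3+1=4
CMP R2, 8  (cmp 4,8)
JNZ again: taken
SUB R0, R6 → R0=9-0=9
LOAD R0, [R4] → R0=M[208]=23
AND R6, R0 → R6=0&23=0
ADD R4, 4 → R4=208+4=212
ADD R2, 1 → R2=4+1=5
CMP R2, 8  (cmp 5,8)
JNZ again: taken
SUB R0, R6 → R0=23-0=23
LOAD R0, [R4] → R0=M[212]=30
AND R6, R0 → R6=0&30=0
ADD R4, 4 → R4=212+4=216
ADD R2, 1 → R2=5+1=6
CMP R2, 8  (cmp 6,8)
JNZ again: taken
SUB R0, R6 → R0=30-0=30
LOAD R0, [R4] → R0=M[216]=30
AND R6, R0 → R6=0&30=0
ADD R4, 4 → R4=216+4=220
ADD R2, 1 → R2=6+1=7
CMP R2, 8  (cmp 7,8)
JNZ again: taken
SUB R0, R6 → R0=30-0=30
LOAD R0, [R4] → R0=M[220]=29
AND R6, R0 → R6=0&29=0
ADD R4, 4 → R4=220+4=224
ADD R2, 1 → R2=7+1=8
CMP R2, 8  (cmp 8,8)
JNZ again: not taken
OR R0, R6 → R0=29|0=29
halt.
Total executed instructions: 48.

48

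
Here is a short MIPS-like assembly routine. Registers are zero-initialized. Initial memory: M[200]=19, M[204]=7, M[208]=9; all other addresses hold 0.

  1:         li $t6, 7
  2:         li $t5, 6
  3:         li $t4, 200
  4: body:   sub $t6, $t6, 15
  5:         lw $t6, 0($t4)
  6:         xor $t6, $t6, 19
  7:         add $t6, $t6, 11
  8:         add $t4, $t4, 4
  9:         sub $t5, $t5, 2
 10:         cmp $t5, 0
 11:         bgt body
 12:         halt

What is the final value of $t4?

212

after li $t6, 7: $t6=7
after li $t5, 6: $t5=6
after li $t4, 200: $t4=200
after sub $t6, $t6, 15: $t6=7-15=-8
after lw $t6, 0($t4): $t6=M[200]=19
after xor $t6, $t6, 19: $t6=19^19=0
after add $t6, $t6, 11: $t6=0+11=11
after add $t4, $t4, 4: $t4=200+4=204
after sub $t5, $t5, 2: $t5=6-2=4
cmp $t5, 0  (cmp 4,0)
bgt body: taken
after sub $t6, $t6, 15: $t6=11-15=-4
after lw $t6, 0($t4): $t6=M[204]=7
after xor $t6, $t6, 19: $t6=7^19=20
after add $t6, $t6, 11: $t6=20+11=31
after add $t4, $t4, 4: $t4=204+4=208
after sub $t5, $t5, 2: $t5=4-2=2
cmp $t5, 0  (cmp 2,0)
bgt body: taken
after sub $t6, $t6, 15: $t6=31-15=16
after lw $t6, 0($t4): $t6=M[208]=9
after xor $t6, $t6, 19: $t6=9^19=26
after add $t6, $t6, 11: $t6=26+11=37
after add $t4, $t4, 4: $t4=208+4=212
after sub $t5, $t5, 2: $t5=2-2=0
cmp $t5, 0  (cmp 0,0)
bgt body: not taken
halt.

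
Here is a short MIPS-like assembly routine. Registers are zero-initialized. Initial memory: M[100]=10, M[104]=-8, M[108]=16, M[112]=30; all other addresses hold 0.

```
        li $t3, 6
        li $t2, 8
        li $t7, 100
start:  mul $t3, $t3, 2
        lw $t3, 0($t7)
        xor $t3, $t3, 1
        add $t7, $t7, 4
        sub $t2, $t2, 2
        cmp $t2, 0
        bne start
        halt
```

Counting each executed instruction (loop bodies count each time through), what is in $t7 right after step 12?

after li $t3, 6: $t3=6
after li $t2, 8: $t2=8
after li $t7, 100: $t7=100
after mul $t3, $t3, 2: $t3=6*2=12
after lw $t3, 0($t7): $t3=M[100]=10
after xor $t3, $t3, 1: $t3=10^1=11
after add $t7, $t7, 4: $t7=100+4=104
after sub $t2, $t2, 2: $t2=8-2=6
cmp $t2, 0  (cmp 6,0)
bne start: taken
after mul $t3, $t3, 2: $t3=11*2=22
after lw $t3, 0($t7): $t3=M[104]=-8
After step 12: $t7 = 104.

104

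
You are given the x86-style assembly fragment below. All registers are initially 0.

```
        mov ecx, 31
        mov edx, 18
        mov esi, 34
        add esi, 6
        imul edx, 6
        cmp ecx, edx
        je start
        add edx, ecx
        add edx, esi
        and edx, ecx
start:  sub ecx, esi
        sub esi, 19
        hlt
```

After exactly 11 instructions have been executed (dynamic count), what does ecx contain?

-9

after mov ecx, 31: ecx=31
after mov edx, 18: edx=18
after mov esi, 34: esi=34
after add esi, 6: esi=34+6=40
after imul edx, 6: edx=18*6=108
cmp ecx, edx  (cmp 31,108)
je start: not taken
after add edx, ecx: edx=108+31=139
after add edx, esi: edx=139+40=179
after and edx, ecx: edx=179&31=19
after sub ecx, esi: ecx=31-40=-9
After step 11: ecx = -9.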